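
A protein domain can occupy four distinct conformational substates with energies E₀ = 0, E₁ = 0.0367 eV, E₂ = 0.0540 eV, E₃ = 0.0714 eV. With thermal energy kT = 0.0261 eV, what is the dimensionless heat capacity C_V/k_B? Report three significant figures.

0.754

Eᵢ/kT = 0, 1.4061, 2.0690, 2.7356.
Z = Σ e^(−Eᵢ/kT) = e^(−0) + e^(−1.4061) + e^(−2.0690) + e^(−2.7356) = 1.0000 + 0.24510 + 0.12631 + 0.064855 = 1.4363.
⟨E⟩ = 0.014236 eV, ⟨E²⟩ = 0.00071647 eV².
C_V/k_B = (⟨E²⟩ − ⟨E⟩²)/(kT)² = (0.00071647 − 0.00020266)/0.00068121 = 0.754.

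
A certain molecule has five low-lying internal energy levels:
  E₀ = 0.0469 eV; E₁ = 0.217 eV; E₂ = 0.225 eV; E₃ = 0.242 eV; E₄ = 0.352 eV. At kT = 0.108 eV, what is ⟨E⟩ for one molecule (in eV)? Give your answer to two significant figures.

Eᵢ/kT = 0.4343, 2.009, 2.083, 2.241, 3.259.
Z = Σ e^(−Eᵢ/kT) = e^(−0.4343) + e^(−2.009) + e^(−2.083) + e^(−2.241) + e^(−3.259) = 0.6477 + 0.1341 + 0.1246 + 0.1064 + 0.03843 = 1.051.
⟨E⟩ = Σ Eᵢ e^(−Eᵢ/kT) / Z = (0.0469·0.6477 + 0.217·0.1341 + 0.225·0.1246 + 0.242·0.1064 + 0.352·0.03843) / 1.051 = 0.12 eV.

0.12 eV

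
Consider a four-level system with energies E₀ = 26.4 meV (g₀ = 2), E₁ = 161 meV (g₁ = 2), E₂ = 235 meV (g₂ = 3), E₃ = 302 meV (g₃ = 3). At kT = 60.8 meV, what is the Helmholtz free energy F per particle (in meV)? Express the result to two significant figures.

-25 meV

Eᵢ/kT = 0.4342, 2.648, 3.865, 4.967.
Z = Σ gᵢe^(−Eᵢ/kT) = 2·e^(−0.4342) + 2·e^(−2.648) + 3·e^(−3.865) + 3·e^(−4.967) = 1.296 + 0.1416 + 0.06289 + 0.02089 = 1.521.
F = −kT ln Z = −60.8 × ln(1.521) = −60.8 × 0.4194 = -25 meV.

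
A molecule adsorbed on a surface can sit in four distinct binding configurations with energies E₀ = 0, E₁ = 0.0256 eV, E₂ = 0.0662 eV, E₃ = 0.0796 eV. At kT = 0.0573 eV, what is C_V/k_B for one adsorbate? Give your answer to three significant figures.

Eᵢ/kT = 0, 0.44677, 1.1553, 1.3892.
Z = Σ e^(−Eᵢ/kT) = e^(−0) + e^(−0.44677) + e^(−1.1553) + e^(−1.3892) = 1.0000 + 0.63969 + 0.31496 + 0.24927 = 2.2039.
⟨E⟩ = 0.025894 eV, ⟨E²⟩ = 0.0015332 eV².
C_V/k_B = (⟨E²⟩ − ⟨E⟩²)/(kT)² = (0.0015332 − 0.00067050)/0.0032833 = 0.263.

0.263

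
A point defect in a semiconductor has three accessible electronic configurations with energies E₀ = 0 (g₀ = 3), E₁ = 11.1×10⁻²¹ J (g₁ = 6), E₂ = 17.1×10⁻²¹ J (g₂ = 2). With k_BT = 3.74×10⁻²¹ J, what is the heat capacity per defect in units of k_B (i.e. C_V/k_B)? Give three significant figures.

Eᵢ/kT = 0, 2.9679, 4.5722.
Z = Σ gᵢe^(−Eᵢ/kT) = 3·e^(−0) + 6·e^(−2.9679) + 2·e^(−4.5722) = 3.0000 + 0.30847 + 0.020670 = 3.3291.
⟨E⟩ = 1.1347, ⟨E²⟩ = 13.232.
C_V/k_B = (⟨E²⟩ − ⟨E⟩²)/(kT)² = (13.232 − 1.2875)/13.988 = 0.854.

0.854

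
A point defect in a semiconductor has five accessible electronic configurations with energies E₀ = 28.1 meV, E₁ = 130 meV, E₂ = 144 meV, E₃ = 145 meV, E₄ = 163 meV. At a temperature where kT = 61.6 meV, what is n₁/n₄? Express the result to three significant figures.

n₁/n₄ = exp[−(E₁−E₄)/kT] = exp(−(-33 meV)/(61.6 meV)) = exp(0.53571) = 1.71.

1.71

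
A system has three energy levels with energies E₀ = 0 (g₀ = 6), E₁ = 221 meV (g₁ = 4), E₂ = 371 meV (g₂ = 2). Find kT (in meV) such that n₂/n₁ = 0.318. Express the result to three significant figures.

n₂/n₁ = (g₂/g₁) exp[−(E₂−E₁)/kT] = 0.318.
⇒ (E₂−E₁)/kT = ln((2/4)/0.318) = ln(1.5723) = 0.45254.
kT = 150 meV / 0.45254 = 331 meV.

331 meV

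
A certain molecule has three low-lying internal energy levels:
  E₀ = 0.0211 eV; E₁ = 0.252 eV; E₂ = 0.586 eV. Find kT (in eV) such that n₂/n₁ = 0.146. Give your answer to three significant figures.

0.174 eV

n₂/n₁ = exp[−(E₂−E₁)/kT] = 0.146.
⇒ (E₂−E₁)/kT = ln(1/0.146) = ln(6.8493) = 1.9241.
kT = 0.334 eV / 1.9241 = 0.174 eV.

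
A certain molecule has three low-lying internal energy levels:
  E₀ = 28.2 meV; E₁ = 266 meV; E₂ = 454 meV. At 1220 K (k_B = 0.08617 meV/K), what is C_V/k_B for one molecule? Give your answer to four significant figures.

k_BT = 0.08617 × 1220 K = 105.127 meV.
Eᵢ/kT = 0.268247, 2.53027, 4.31859.
Z = Σ e^(−Eᵢ/kT) = e^(−0.268247) + e^(−2.53027) + e^(−4.31859) = 0.764719 + 0.0796375 + 0.0133186 = 0.857675.
⟨E⟩ = 56.8925 meV, ⟨E²⟩ = 10479.7 meV².
C_V/k_B = (⟨E²⟩ − ⟨E⟩²)/(kT)² = (10479.7 − 3236.76)/11051.7 = 0.6554.

0.6554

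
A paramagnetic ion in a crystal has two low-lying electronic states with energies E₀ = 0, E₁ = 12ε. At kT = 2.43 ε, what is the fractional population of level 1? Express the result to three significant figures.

Eᵢ/kT = 0, 4.9383.
Z = Σ e^(−Eᵢ/kT) = e^(−0) + e^(−4.9383) = 1.0000 + 0.0071668 = 1.0072.
P₁ = e^(−E₁/kT) / Z = 0.0071668/1.0072 = 0.00712.

0.00712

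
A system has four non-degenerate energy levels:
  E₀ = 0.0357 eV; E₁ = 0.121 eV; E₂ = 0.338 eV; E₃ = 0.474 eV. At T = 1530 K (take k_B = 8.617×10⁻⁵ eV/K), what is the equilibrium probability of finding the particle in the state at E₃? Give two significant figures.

k_BT = 8.617×10⁻⁵ × 1530 K = 0.1318 eV.
Eᵢ/kT = 0.2709, 0.9181, 2.564, 3.596.
Z = Σ e^(−Eᵢ/kT) = e^(−0.2709) + e^(−0.9181) + e^(−2.564) + e^(−3.596) = 0.7627 + 0.3993 + 0.07700 + 0.02743 = 1.266.
P₃ = e^(−E₃/kT) / Z = 0.02743/1.266 = 0.022.

0.022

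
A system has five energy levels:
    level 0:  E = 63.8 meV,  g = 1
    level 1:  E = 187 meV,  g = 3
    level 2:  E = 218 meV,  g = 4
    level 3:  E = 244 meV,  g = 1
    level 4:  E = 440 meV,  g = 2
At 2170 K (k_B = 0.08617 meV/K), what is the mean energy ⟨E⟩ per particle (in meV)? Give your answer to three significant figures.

k_BT = 0.08617 × 2170 K = 186.99 meV.
Eᵢ/kT = 0.34119, 1.0001, 1.1658, 1.3049, 2.3531.
Z = Σ gᵢe^(−Eᵢ/kT) = 1·e^(−0.34119) + 3·e^(−1.0001) + 4·e^(−1.1658) + 1·e^(−1.3049) + 2·e^(−2.3531) = 0.71092 + 1.1035 + 1.2467 + 0.27120 + 0.19015 = 3.5225.
⟨E⟩ = Σ Eᵢ gᵢe^(−Eᵢ/kT) / Z = (63.8·0.71092 + 187·1.1035 + 218·1.2467 + 244·0.27120 + 440·0.19015) / 3.5225 = 191 meV.

191 meV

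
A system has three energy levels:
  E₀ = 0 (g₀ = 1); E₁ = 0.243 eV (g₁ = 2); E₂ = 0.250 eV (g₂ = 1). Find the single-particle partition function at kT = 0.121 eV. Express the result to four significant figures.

Eᵢ/kT = 0, 2.00826, 2.06612.
Z = Σ gᵢe^(−Eᵢ/kT) = 1·e^(−0) + 2·e^(−2.00826) + 1·e^(−2.06612) = 1.00000 + 0.268444 + 0.126676 = 1.39512.

Z = 1.395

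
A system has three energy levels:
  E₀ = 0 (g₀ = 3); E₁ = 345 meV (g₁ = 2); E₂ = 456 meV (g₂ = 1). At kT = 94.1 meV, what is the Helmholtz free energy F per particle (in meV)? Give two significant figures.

Eᵢ/kT = 0, 3.666, 4.846.
Z = Σ gᵢe^(−Eᵢ/kT) = 3·e^(−0) + 2·e^(−3.666) + 1·e^(−4.846) = 3.000 + 0.05116 + 0.007860 = 3.059.
F = −kT ln Z = −94.1 × ln(3.059) = −94.1 × 1.118 = -110 meV.

-110 meV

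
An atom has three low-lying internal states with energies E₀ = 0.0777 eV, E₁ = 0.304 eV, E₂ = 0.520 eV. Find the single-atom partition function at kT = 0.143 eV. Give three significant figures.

Eᵢ/kT = 0.54336, 2.1259, 3.6364.
Z = Σ e^(−Eᵢ/kT) = e^(−0.54336) + e^(−2.1259) + e^(−3.6364) = 0.58079 + 0.11933 + 0.026347 = 0.72647.

Z = 0.726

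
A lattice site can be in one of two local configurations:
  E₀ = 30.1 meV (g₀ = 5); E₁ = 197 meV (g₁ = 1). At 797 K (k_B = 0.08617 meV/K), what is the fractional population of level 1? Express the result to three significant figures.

0.0173

k_BT = 0.08617 × 797 K = 68.677 meV.
Eᵢ/kT = 0.43828, 2.8685.
Z = Σ gᵢe^(−Eᵢ/kT) = 5·e^(−0.43828) + 1·e^(−2.8685) = 3.2257 + 0.056784 = 3.2825.
P₁ = g₁ e^(−E₁/kT) / Z = 0.056784/3.2825 = 0.0173.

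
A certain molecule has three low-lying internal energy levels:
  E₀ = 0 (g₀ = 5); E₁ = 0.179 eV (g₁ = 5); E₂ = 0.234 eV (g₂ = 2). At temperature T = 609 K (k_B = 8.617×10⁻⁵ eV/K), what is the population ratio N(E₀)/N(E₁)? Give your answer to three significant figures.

k_BT = 8.617×10⁻⁵ × 609 K = 0.052478 eV.
n₀/n₁ = (g₀/g₁) exp[−(E₀−E₁)/kT] = (5/5) × exp(−(-0.179 eV)/(0.052478 eV)) = (5/5) × exp(3.4110) = 30.3.

30.3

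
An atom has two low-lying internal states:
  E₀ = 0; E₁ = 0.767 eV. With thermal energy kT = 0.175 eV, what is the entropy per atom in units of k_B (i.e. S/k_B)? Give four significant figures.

Eᵢ/kT = 0, 4.38286.
Z = Σ e^(−Eᵢ/kT) = e^(−0) + e^(−4.38286) = 1.00000 + 0.0124896 = 1.01249.
⟨E⟩ = Σ EᵢPᵢ = 0.00946135 eV.
S/k_B = ln Z + ⟨E⟩/kT = ln(1.01249) + 0.00946135/0.175 = 0.0124126 + 0.0540649 = 0.06648.

0.06648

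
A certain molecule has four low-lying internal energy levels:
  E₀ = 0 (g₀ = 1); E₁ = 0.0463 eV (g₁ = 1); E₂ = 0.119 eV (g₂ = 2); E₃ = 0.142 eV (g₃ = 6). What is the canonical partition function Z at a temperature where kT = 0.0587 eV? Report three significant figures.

Z = 2.25

Eᵢ/kT = 0, 0.78876, 2.0273, 2.4191.
Z = Σ gᵢe^(−Eᵢ/kT) = 1·e^(−0) + 1·e^(−0.78876) + 2·e^(−2.0273) + 6·e^(−2.4191) = 1.0000 + 0.45441 + 0.26338 + 0.53401 = 2.2518.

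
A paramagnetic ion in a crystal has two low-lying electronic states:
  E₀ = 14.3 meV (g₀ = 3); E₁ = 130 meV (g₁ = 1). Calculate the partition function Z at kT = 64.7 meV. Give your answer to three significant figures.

Eᵢ/kT = 0.22102, 2.0093.
Z = Σ gᵢe^(−Eᵢ/kT) = 3·e^(−0.22102) + 1·e^(−2.0093) = 2.4051 + 0.13408 = 2.5392.

Z = 2.54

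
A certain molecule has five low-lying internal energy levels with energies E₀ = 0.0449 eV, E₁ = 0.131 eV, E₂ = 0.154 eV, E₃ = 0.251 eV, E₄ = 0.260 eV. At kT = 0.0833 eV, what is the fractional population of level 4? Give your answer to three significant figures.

0.0423

Eᵢ/kT = 0.53902, 1.5726, 1.8487, 3.0132, 3.1212.
Z = Σ e^(−Eᵢ/kT) = e^(−0.53902) + e^(−1.5726) + e^(−1.8487) + e^(−3.0132) + e^(−3.1212) = 0.58332 + 0.20750 + 0.15744 + 0.049134 + 0.044104 = 1.0415.
P₄ = e^(−E₄/kT) / Z = 0.044104/1.0415 = 0.0423.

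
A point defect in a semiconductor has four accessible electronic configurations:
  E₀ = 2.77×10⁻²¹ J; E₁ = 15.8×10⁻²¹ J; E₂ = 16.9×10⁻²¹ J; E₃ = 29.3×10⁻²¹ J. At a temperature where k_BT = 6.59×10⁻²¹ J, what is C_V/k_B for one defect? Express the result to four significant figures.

Eᵢ/kT = 0.420334, 2.39757, 2.56449, 4.44613.
Z = Σ e^(−Eᵢ/kT) = e^(−0.420334) + e^(−2.39757) + e^(−2.56449) + e^(−4.44613) = 0.656827 + 0.0909387 + 0.0769584 + 0.0117239 = 0.836448.
⟨E⟩ = 5.85852, ⟨E²⟩ = 71.4768.
C_V/k_B = (⟨E²⟩ − ⟨E⟩²)/(kT)² = (71.4768 − 34.3223)/43.4281 = 0.8555.

0.8555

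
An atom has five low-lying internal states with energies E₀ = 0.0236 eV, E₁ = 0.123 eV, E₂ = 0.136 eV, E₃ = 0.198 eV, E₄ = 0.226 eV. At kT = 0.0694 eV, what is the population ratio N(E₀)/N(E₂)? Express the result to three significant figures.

n₀/n₂ = exp[−(E₀−E₂)/kT] = exp(−(-0.1124 eV)/(0.0694 eV)) = exp(1.6196) = 5.05.

5.05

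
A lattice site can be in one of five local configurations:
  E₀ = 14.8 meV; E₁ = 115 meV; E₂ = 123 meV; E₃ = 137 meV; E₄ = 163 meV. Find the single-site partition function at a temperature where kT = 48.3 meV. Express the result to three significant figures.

Z = 1.00

Eᵢ/kT = 0.30642, 2.3810, 2.5466, 2.8364, 3.3747.
Z = Σ e^(−Eᵢ/kT) = e^(−0.30642) + e^(−2.3810) + e^(−2.5466) + e^(−2.8364) + e^(−3.3747) = 0.73608 + 0.092458 + 0.078348 + 0.058636 + 0.034228 = 0.99975.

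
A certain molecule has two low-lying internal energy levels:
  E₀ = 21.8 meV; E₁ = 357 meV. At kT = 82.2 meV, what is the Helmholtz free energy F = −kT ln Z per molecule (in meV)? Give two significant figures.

20 meV

Eᵢ/kT = 0.2652, 4.343.
Z = Σ e^(−Eᵢ/kT) = e^(−0.2652) + e^(−4.343) = 0.7671 + 0.01300 = 0.7801.
F = −kT ln Z = −82.2 × ln(0.7801) = −82.2 × -0.2483 = 20 meV.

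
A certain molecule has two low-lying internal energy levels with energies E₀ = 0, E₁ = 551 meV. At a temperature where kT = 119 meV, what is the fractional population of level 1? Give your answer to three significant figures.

0.00966

Eᵢ/kT = 0, 4.6303.
Z = Σ e^(−Eᵢ/kT) = e^(−0) + e^(−4.6303) = 1.0000 + 0.0097518 = 1.0098.
P₁ = e^(−E₁/kT) / Z = 0.0097518/1.0098 = 0.00966.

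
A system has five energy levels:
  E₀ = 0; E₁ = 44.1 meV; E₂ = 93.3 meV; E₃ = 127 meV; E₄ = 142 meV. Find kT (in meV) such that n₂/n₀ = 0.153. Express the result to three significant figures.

49.7 meV

n₂/n₀ = exp[−(E₂−E₀)/kT] = 0.153.
⇒ (E₂−E₀)/kT = ln(1/0.153) = ln(6.5359) = 1.8773.
kT = 93.3 meV / 1.8773 = 49.7 meV.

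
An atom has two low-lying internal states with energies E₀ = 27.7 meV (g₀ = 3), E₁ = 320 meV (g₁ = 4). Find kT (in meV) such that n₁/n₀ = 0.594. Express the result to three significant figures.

362 meV

n₁/n₀ = (g₁/g₀) exp[−(E₁−E₀)/kT] = 0.594.
⇒ (E₁−E₀)/kT = ln((4/3)/0.594) = ln(2.2447) = 0.80857.
kT = 292.3 meV / 0.80857 = 362 meV.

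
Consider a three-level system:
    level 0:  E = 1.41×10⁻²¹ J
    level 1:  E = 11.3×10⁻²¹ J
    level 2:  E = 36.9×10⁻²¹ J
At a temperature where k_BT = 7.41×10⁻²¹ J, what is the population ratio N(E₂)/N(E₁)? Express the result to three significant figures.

n₂/n₁ = exp[−(E₂−E₁)/kT] = exp(−(25.6 ×10⁻²¹ J)/(7.41 ×10⁻²¹ J)) = exp(-3.4548) = 0.0316.

0.0316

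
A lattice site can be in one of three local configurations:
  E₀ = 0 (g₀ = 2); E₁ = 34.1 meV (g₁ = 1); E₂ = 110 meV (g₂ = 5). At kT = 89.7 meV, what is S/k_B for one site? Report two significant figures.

Eᵢ/kT = 0, 0.3802, 1.226.
Z = Σ gᵢe^(−Eᵢ/kT) = 2·e^(−0) + 1·e^(−0.3802) + 5·e^(−1.226) = 2.000 + 0.6837 + 1.467 = 4.151.
⟨E⟩ = Σ EᵢPᵢ = 44.49 meV.
S/k_B = ln Z + ⟨E⟩/kT = ln(4.151) + 44.49/89.7 = 1.423 + 0.4960 = 1.9.

1.9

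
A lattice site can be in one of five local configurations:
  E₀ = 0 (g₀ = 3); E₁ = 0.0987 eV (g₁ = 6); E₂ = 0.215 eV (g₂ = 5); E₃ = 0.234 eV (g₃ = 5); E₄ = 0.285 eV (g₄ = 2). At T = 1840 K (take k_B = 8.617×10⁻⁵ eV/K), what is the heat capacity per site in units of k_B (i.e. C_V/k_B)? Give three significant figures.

k_BT = 8.617×10⁻⁵ × 1840 K = 0.15855 eV.
Eᵢ/kT = 0, 0.62252, 1.3560, 1.4759, 1.7975.
Z = Σ gᵢe^(−Eᵢ/kT) = 3·e^(−0) + 6·e^(−0.62252) + 5·e^(−1.3560) + 5·e^(−1.4759) + 2·e^(−1.7975) = 3.0000 + 3.2195 + 1.2884 + 1.1429 + 0.33143 = 8.9822.
⟨E⟩ = 0.10651 eV, ⟨E²⟩ = 0.020086 eV².
C_V/k_B = (⟨E²⟩ − ⟨E⟩²)/(kT)² = (0.020086 − 0.011344)/0.025138 = 0.348.

0.348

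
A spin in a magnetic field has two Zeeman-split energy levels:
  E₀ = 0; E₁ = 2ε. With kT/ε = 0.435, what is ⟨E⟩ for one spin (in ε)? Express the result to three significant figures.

0.0199 ε

Eᵢ/kT = 0, 4.5977.
Z = Σ e^(−Eᵢ/kT) = e^(−0) + e^(−4.5977) = 1.0000 + 0.010075 = 1.0101.
⟨E⟩ = Σ Eᵢ e^(−Eᵢ/kT) / Z = (0·1.0000 + 2·0.010075) / 1.0101 = 0.0199 ε.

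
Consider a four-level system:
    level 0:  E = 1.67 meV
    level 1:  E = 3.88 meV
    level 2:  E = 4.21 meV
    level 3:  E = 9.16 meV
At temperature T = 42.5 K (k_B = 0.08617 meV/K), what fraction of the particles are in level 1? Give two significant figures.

k_BT = 0.08617 × 42.5 K = 3.662 meV.
Eᵢ/kT = 0.4560, 1.060, 1.150, 2.501.
Z = Σ e^(−Eᵢ/kT) = e^(−0.4560) + e^(−1.060) + e^(−1.150) + e^(−2.501) = 0.6338 + 0.3465 + 0.3166 + 0.08200 = 1.379.
P₁ = e^(−E₁/kT) / Z = 0.3465/1.379 = 0.25.

0.25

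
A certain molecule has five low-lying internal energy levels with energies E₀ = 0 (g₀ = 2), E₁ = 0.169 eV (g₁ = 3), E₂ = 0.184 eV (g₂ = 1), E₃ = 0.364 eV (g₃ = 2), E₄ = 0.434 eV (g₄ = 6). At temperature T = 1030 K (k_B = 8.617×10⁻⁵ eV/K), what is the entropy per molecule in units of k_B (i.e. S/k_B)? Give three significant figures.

1.53

k_BT = 8.617×10⁻⁵ × 1030 K = 0.088755 eV.
Eᵢ/kT = 0, 1.9041, 2.0731, 4.1012, 4.8899.
Z = Σ gᵢe^(−Eᵢ/kT) = 2·e^(−0) + 3·e^(−1.9041) + 1·e^(−2.0731) + 2·e^(−4.1012) + 6·e^(−4.8899) = 2.0000 + 0.44687 + 0.12580 + 0.033106 + 0.045133 = 2.6509.
⟨E⟩ = Σ EᵢPᵢ = 0.049156 eV.
S/k_B = ln Z + ⟨E⟩/kT = ln(2.6509) + 0.049156/0.088755 = 0.97490 + 0.55384 = 1.53.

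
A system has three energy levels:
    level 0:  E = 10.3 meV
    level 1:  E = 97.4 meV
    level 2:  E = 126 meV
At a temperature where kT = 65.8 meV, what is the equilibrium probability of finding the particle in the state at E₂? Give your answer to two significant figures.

0.12

Eᵢ/kT = 0.1565, 1.480, 1.915.
Z = Σ e^(−Eᵢ/kT) = e^(−0.1565) + e^(−1.480) + e^(−1.915) = 0.8551 + 0.2276 + 0.1473 = 1.230.
P₂ = e^(−E₂/kT) / Z = 0.1473/1.230 = 0.12.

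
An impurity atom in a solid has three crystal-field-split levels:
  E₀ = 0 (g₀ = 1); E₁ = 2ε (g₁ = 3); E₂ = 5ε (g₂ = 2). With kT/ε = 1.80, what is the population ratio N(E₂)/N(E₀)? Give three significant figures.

n₂/n₀ = (g₂/g₀) exp[−(E₂−E₀)/kT] = (2/1) × exp(−(5ε)/(1.80ε)) = (2/1) × exp(-2.7778) = 0.124.

0.124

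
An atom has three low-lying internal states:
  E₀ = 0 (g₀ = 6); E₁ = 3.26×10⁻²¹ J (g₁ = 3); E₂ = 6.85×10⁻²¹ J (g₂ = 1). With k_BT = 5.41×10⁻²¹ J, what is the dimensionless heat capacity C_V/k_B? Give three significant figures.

Eᵢ/kT = 0, 0.60259, 1.2662.
Z = Σ gᵢe^(−Eᵢ/kT) = 6·e^(−0) + 3·e^(−0.60259) + 1·e^(−1.2662) = 6.0000 + 1.6422 + 0.28190 = 7.9241.
⟨E⟩ = 0.91930, ⟨E²⟩ = 3.8717.
C_V/k_B = (⟨E²⟩ − ⟨E⟩²)/(kT)² = (3.8717 − 0.84511)/29.268 = 0.103.

0.103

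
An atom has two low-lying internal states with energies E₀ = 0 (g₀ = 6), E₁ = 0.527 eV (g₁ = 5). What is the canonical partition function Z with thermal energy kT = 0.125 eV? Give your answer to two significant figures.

Eᵢ/kT = 0, 4.216.
Z = Σ gᵢe^(−Eᵢ/kT) = 6·e^(−0) + 5·e^(−4.216) = 6.000 + 0.07379 = 6.074.

Z = 6.1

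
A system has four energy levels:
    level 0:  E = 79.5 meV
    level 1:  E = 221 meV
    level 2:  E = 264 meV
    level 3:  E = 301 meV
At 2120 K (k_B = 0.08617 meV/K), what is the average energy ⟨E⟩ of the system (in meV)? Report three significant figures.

k_BT = 0.08617 × 2120 K = 182.68 meV.
Eᵢ/kT = 0.43519, 1.2098, 1.4451, 1.6477.
Z = Σ e^(−Eᵢ/kT) = e^(−0.43519) + e^(−1.2098) + e^(−1.4451) + e^(−1.6477) = 0.64714 + 0.29826 + 0.23572 + 0.19249 = 1.3736.
⟨E⟩ = Σ Eᵢ e^(−Eᵢ/kT) / Z = (79.5·0.64714 + 221·0.29826 + 264·0.23572 + 301·0.19249) / 1.3736 = 173 meV.

173 meV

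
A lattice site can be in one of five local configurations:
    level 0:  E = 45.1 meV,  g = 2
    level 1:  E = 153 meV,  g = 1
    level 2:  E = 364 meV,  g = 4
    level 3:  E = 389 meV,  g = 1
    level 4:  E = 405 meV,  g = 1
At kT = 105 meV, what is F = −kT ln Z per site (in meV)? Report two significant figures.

-56 meV

Eᵢ/kT = 0.4295, 1.457, 3.467, 3.705, 3.857.
Z = Σ gᵢe^(−Eᵢ/kT) = 2·e^(−0.4295) + 1·e^(−1.457) + 4·e^(−3.467) + 1·e^(−3.705) + 1·e^(−3.857) = 1.302 + 0.2329 + 0.1248 + 0.02460 + 0.02113 = 1.705.
F = −kT ln Z = −105 × ln(1.705) = −105 × 0.5336 = -56 meV.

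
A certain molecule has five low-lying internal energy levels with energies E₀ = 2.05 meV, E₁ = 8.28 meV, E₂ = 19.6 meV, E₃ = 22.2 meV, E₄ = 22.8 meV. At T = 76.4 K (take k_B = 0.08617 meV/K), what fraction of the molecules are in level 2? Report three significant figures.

0.0449

k_BT = 0.08617 × 76.4 K = 6.5834 meV.
Eᵢ/kT = 0.31139, 1.2577, 2.9772, 3.3721, 3.4633.
Z = Σ e^(−Eᵢ/kT) = e^(−0.31139) + e^(−1.2577) + e^(−2.9772) + e^(−3.3721) + e^(−3.4633) = 0.73243 + 0.28431 + 0.050935 + 0.034317 + 0.031326 = 1.1333.
P₂ = e^(−E₂/kT) / Z = 0.050935/1.1333 = 0.0449.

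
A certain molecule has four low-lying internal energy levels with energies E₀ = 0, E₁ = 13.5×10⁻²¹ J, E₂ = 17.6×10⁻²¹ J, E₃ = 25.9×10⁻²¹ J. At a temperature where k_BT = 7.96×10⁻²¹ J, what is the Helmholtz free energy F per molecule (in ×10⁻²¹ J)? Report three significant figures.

Eᵢ/kT = 0, 1.6960, 2.2111, 3.2538.
Z = Σ e^(−Eᵢ/kT) = e^(−0) + e^(−1.6960) + e^(−2.2111) + e^(−3.2538) = 1.0000 + 0.18342 + 0.10958 + 0.038627 = 1.3316.
F = −kT ln Z = −7.96 × ln(1.3316) = −7.96 × 0.28638 = -2.28 ×10⁻²¹ J.

-2.28 ×10⁻²¹ J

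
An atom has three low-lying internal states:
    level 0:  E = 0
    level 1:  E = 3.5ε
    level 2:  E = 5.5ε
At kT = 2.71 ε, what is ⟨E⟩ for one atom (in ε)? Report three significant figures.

Eᵢ/kT = 0, 1.2915, 2.0295.
Z = Σ e^(−Eᵢ/kT) = e^(−0) + e^(−1.2915) + e^(−2.0295) = 1.0000 + 0.27486 + 0.13140 = 1.4063.
⟨E⟩ = Σ Eᵢ e^(−Eᵢ/kT) / Z = (0·1.0000 + 3.5·0.27486 + 5.5·0.13140) / 1.4063 = 1.20 ε.

1.20 ε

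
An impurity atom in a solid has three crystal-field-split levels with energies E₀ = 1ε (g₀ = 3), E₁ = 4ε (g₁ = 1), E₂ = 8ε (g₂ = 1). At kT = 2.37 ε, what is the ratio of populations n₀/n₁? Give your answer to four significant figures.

10.64

n₀/n₁ = (g₀/g₁) exp[−(E₀−E₁)/kT] = (3/1) × exp(−(-3ε)/(2.37ε)) = (3/1) × exp(1.26582) = 10.64.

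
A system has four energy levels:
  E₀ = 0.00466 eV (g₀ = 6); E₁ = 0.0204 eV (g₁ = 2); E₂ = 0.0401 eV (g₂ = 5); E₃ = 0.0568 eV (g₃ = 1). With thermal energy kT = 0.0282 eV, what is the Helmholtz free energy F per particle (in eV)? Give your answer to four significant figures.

Eᵢ/kT = 0.165248, 0.723404, 1.42199, 2.01418.
Z = Σ gᵢe^(−Eᵢ/kT) = 6·e^(−0.165248) + 2·e^(−0.723404) + 5·e^(−1.42199) + 1·e^(−2.01418) = 5.08610 + 0.970196 + 1.20617 + 0.133430 = 7.39590.
F = −kT ln Z = −0.0282 × ln(7.39590) = −0.0282 × 2.00093 = -0.05643 eV.

-0.05643 eV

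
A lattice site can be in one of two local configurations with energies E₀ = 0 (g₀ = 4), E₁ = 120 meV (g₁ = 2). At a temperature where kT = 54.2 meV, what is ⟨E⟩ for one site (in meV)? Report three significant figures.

Eᵢ/kT = 0, 2.2140.
Z = Σ gᵢe^(−Eᵢ/kT) = 4·e^(−0) + 2·e^(−2.2140) = 4.0000 + 0.21853 = 4.2185.
⟨E⟩ = Σ Eᵢ gᵢe^(−Eᵢ/kT) / Z = (0·4.0000 + 120·0.21853) / 4.2185 = 6.22 meV.

6.22 meV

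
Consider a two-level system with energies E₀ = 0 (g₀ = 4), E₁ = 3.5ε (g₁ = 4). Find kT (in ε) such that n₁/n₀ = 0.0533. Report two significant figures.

1.2 ε

n₁/n₀ = (g₁/g₀) exp[−(E₁−E₀)/kT] = 0.0533.
⇒ (E₁−E₀)/kT = ln((4/4)/0.0533) = ln(18.76) = 2.932.
kT = 3.5ε / 2.932 = 1.2 ε.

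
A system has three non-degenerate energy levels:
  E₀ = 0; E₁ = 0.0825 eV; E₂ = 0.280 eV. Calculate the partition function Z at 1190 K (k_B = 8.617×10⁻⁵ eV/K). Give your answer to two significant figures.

k_BT = 8.617×10⁻⁵ × 1190 K = 0.1025 eV.
Eᵢ/kT = 0, 0.8049, 2.732.
Z = Σ e^(−Eᵢ/kT) = e^(−0) + e^(−0.8049) + e^(−2.732) = 1.000 + 0.4471 + 0.06509 = 1.512.

Z = 1.5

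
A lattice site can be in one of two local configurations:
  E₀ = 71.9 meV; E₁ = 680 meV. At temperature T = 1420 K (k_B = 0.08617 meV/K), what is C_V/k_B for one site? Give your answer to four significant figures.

0.1692

k_BT = 0.08617 × 1420 K = 122.361 meV.
Eᵢ/kT = 0.587606, 5.55733.
Z = Σ e^(−Eᵢ/kT) = e^(−0.587606) + e^(−5.55733) = 0.555656 + 0.00385907 = 0.559515.
⟨E⟩ = 76.0942 meV, ⟨E²⟩ = 8323.21 meV².
C_V/k_B = (⟨E²⟩ − ⟨E⟩²)/(kT)² = (8323.21 − 5790.33)/14972.2 = 0.1692.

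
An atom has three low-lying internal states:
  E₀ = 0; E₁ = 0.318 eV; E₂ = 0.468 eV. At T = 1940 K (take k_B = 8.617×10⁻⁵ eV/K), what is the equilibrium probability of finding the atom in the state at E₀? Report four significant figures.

0.8264

k_BT = 8.617×10⁻⁵ × 1940 K = 0.167170 eV.
Eᵢ/kT = 0, 1.90226, 2.79955.
Z = Σ e^(−Eᵢ/kT) = e^(−0) + e^(−1.90226) + e^(−2.79955) = 1.00000 + 0.149231 + 0.0608374 = 1.21007.
P₀ = e^(−E₀/kT) / Z = 1.00000/1.21007 = 0.8264.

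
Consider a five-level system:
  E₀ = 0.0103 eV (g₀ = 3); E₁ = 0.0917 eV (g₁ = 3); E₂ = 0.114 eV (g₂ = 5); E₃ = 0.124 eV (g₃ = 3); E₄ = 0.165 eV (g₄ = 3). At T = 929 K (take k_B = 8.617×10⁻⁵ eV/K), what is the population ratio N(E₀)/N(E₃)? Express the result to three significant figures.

k_BT = 8.617×10⁻⁵ × 929 K = 0.080052 eV.
n₀/n₃ = (g₀/g₃) exp[−(E₀−E₃)/kT] = (3/3) × exp(−(-0.1137 eV)/(0.080052 eV)) = (3/3) × exp(1.4203) = 4.14.

4.14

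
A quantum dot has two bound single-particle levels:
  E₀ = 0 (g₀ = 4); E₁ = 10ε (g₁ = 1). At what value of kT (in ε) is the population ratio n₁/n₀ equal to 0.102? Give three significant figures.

n₁/n₀ = (g₁/g₀) exp[−(E₁−E₀)/kT] = 0.102.
⇒ (E₁−E₀)/kT = ln((1/4)/0.102) = ln(2.4510) = 0.89650.
kT = 10ε / 0.89650 = 11.2 ε.

11.2 ε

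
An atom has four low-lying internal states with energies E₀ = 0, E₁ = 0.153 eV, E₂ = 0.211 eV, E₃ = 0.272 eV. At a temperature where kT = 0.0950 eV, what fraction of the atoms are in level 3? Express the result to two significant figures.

Eᵢ/kT = 0, 1.611, 2.221, 2.863.
Z = Σ e^(−Eᵢ/kT) = e^(−0) + e^(−1.611) + e^(−2.221) + e^(−2.863) = 1.000 + 0.1997 + 0.1085 + 0.05710 = 1.365.
P₃ = e^(−E₃/kT) / Z = 0.05710/1.365 = 0.042.

0.042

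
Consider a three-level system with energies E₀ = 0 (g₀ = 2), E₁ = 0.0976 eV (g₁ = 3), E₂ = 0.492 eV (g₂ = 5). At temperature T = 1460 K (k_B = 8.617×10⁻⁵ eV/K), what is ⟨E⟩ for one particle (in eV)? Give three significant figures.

0.0529 eV

k_BT = 8.617×10⁻⁵ × 1460 K = 0.12581 eV.
Eᵢ/kT = 0, 0.77577, 3.9107.
Z = Σ gᵢe^(−Eᵢ/kT) = 2·e^(−0) + 3·e^(−0.77577) + 5·e^(−3.9107) = 2.0000 + 1.3810 + 0.10013 = 3.4811.
⟨E⟩ = Σ Eᵢ gᵢe^(−Eᵢ/kT) / Z = (0·2.0000 + 0.0976·1.3810 + 0.492·0.10013) / 3.4811 = 0.0529 eV.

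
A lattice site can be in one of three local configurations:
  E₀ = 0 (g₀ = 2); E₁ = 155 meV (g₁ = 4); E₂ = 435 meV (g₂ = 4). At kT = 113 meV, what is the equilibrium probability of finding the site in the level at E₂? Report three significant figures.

Eᵢ/kT = 0, 1.3717, 3.8496.
Z = Σ gᵢe^(−Eᵢ/kT) = 2·e^(−0) + 4·e^(−1.3717) + 4·e^(−3.8496) = 2.0000 + 1.0147 + 0.085153 = 3.0999.
P₂ = g₂ e^(−E₂/kT) / Z = 0.085153/3.0999 = 0.0275.

0.0275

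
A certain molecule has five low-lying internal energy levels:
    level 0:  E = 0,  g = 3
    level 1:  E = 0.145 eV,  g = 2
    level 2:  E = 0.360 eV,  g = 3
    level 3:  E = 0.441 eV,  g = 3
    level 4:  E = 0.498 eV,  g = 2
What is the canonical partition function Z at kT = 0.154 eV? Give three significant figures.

Z = 4.32

Eᵢ/kT = 0, 0.94156, 2.3377, 2.8636, 3.2338.
Z = Σ gᵢe^(−Eᵢ/kT) = 3·e^(−0) + 2·e^(−0.94156) + 3·e^(−2.3377) + 3·e^(−2.8636) + 2·e^(−3.2338) = 3.0000 + 0.78004 + 0.28965 + 0.17119 + 0.078815 = 4.3197.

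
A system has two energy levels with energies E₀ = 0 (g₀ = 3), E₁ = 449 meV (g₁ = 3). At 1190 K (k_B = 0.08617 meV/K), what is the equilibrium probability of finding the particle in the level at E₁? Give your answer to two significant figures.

k_BT = 0.08617 × 1190 K = 102.5 meV.
Eᵢ/kT = 0, 4.380.
Z = Σ gᵢe^(−Eᵢ/kT) = 3·e^(−0) + 3·e^(−4.380) = 3.000 + 0.03758 = 3.038.
P₁ = g₁ e^(−E₁/kT) / Z = 0.03758/3.038 = 0.012.

0.012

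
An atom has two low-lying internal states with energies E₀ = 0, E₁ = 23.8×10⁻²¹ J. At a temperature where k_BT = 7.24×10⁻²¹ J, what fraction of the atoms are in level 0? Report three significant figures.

Eᵢ/kT = 0, 3.2873.
Z = Σ e^(−Eᵢ/kT) = e^(−0) + e^(−3.2873) = 1.0000 + 0.037355 = 1.0374.
P₀ = e^(−E₀/kT) / Z = 1.0000/1.0374 = 0.964.

0.964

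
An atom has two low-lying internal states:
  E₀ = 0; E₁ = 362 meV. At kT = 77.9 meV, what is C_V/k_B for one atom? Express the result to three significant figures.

Eᵢ/kT = 0, 4.6470.
Z = Σ e^(−Eᵢ/kT) = e^(−0) + e^(−4.6470) = 1.0000 + 0.0095903 = 1.0096.
⟨E⟩ = 3.4387 meV, ⟨E²⟩ = 1244.8 meV².
C_V/k_B = (⟨E²⟩ − ⟨E⟩²)/(kT)² = (1244.8 − 11.825)/6068.4 = 0.203.

0.203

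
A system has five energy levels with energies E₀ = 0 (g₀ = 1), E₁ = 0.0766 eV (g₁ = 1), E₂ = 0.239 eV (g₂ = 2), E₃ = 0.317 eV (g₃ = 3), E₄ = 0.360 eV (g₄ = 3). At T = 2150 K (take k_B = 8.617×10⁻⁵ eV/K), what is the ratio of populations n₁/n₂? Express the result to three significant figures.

1.20

k_BT = 8.617×10⁻⁵ × 2150 K = 0.18527 eV.
n₁/n₂ = (g₁/g₂) exp[−(E₁−E₂)/kT] = (1/2) × exp(−(-0.1624 eV)/(0.18527 eV)) = (1/2) × exp(0.87656) = 1.20.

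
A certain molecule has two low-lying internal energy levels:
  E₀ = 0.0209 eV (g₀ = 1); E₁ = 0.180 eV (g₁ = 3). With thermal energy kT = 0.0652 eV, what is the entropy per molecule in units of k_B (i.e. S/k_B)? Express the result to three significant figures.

0.738

Eᵢ/kT = 0.32055, 2.7607.
Z = Σ gᵢe^(−Eᵢ/kT) = 1·e^(−0.32055) + 3·e^(−2.7607) = 0.72575 + 0.18974 = 0.91549.
⟨E⟩ = Σ EᵢPᵢ = 0.053874 eV.
S/k_B = ln Z + ⟨E⟩/kT = ln(0.91549) + 0.053874/0.0652 = -0.088296 + 0.82629 = 0.738.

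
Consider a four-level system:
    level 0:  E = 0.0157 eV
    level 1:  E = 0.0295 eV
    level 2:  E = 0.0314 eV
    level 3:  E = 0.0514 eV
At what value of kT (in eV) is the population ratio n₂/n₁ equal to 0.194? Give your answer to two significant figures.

n₂/n₁ = exp[−(E₂−E₁)/kT] = 0.194.
⇒ (E₂−E₁)/kT = ln(1/0.194) = ln(5.155) = 1.640.
kT = 0.0019 eV / 1.640 = 0.0012 eV.

0.0012 eV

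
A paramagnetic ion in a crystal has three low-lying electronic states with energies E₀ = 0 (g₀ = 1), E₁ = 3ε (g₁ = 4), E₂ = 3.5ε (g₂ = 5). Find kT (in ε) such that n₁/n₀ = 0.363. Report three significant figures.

1.25 ε

n₁/n₀ = (g₁/g₀) exp[−(E₁−E₀)/kT] = 0.363.
⇒ (E₁−E₀)/kT = ln((4/1)/0.363) = ln(11.019) = 2.3996.
kT = 3ε / 2.3996 = 1.25 ε.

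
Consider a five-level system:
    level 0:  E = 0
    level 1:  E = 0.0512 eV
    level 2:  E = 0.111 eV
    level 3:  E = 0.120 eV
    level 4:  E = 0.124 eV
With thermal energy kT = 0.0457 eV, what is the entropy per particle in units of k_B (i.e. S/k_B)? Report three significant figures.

Eᵢ/kT = 0, 1.1204, 2.4289, 2.6258, 2.7133.
Z = Σ e^(−Eᵢ/kT) = e^(−0) + e^(−1.1204) + e^(−2.4289) + e^(−2.6258) + e^(−2.7133) = 1.0000 + 0.32615 + 0.088134 + 0.072382 + 0.066318 = 1.5530.
⟨E⟩ = Σ EᵢPᵢ = 0.027940 eV.
S/k_B = ln Z + ⟨E⟩/kT = ln(1.5530) + 0.027940/0.0457 = 0.44019 + 0.61138 = 1.05.

1.05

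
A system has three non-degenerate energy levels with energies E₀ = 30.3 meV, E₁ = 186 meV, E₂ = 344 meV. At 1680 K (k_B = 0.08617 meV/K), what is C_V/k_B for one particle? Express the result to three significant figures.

k_BT = 0.08617 × 1680 K = 144.77 meV.
Eᵢ/kT = 0.20930, 1.2848, 2.3762.
Z = Σ e^(−Eᵢ/kT) = e^(−0.20930) + e^(−1.2848) + e^(−2.3762) = 0.81115 + 0.27671 + 0.092903 = 1.1808.
⟨E⟩ = 91.467 meV, ⟨E²⟩ = 18048 meV².
C_V/k_B = (⟨E²⟩ − ⟨E⟩²)/(kT)² = (18048 − 8366.2)/20958 = 0.462.

0.462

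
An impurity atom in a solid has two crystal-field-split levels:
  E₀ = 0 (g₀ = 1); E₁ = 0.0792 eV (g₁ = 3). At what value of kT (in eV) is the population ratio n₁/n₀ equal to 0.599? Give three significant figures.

0.0492 eV

n₁/n₀ = (g₁/g₀) exp[−(E₁−E₀)/kT] = 0.599.
⇒ (E₁−E₀)/kT = ln((3/1)/0.599) = ln(5.0083) = 1.6111.
kT = 0.0792 eV / 1.6111 = 0.0492 eV.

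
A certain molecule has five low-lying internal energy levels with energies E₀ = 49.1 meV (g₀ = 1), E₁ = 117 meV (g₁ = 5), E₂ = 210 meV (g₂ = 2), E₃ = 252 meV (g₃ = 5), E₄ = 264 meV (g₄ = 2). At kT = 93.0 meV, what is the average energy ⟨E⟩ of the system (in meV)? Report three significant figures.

Eᵢ/kT = 0.52796, 1.2581, 2.2581, 2.7097, 2.8387.
Z = Σ gᵢe^(−Eᵢ/kT) = 1·e^(−0.52796) + 5·e^(−1.2581) + 2·e^(−2.2581) + 5·e^(−2.7097) + 2·e^(−2.8387) = 0.58981 + 1.4210 + 0.20910 + 0.33278 + 0.11700 = 2.6697.
⟨E⟩ = Σ Eᵢ gᵢe^(−Eᵢ/kT) / Z = (49.1·0.58981 + 117·1.4210 + 210·0.20910 + 252·0.33278 + 264·0.11700) / 2.6697 = 133 meV.

133 meV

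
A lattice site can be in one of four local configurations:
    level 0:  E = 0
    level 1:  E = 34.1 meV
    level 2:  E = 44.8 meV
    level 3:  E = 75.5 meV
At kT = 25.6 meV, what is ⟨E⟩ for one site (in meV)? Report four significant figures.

Eᵢ/kT = 0, 1.33203, 1.75000, 2.94922.
Z = Σ e^(−Eᵢ/kT) = e^(−0) + e^(−1.33203) + e^(−1.75000) + e^(−2.94922) = 1.00000 + 0.263941 + 0.173774 + 0.0523805 = 1.49010.
⟨E⟩ = Σ Eᵢ e^(−Eᵢ/kT) / Z = (0·1.00000 + 34.1·0.263941 + 44.8·0.173774 + 75.5·0.0523805) / 1.49010 = 13.92 meV.

13.92 meV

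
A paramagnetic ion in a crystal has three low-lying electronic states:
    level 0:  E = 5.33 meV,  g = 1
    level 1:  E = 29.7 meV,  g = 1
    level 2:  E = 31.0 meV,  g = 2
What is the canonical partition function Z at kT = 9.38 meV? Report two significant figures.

Eᵢ/kT = 0.5682, 3.166, 3.305.
Z = Σ gᵢe^(−Eᵢ/kT) = 1·e^(−0.5682) + 1·e^(−3.166) + 2·e^(−3.305) = 0.5665 + 0.04217 + 0.07340 = 0.6821.

Z = 0.68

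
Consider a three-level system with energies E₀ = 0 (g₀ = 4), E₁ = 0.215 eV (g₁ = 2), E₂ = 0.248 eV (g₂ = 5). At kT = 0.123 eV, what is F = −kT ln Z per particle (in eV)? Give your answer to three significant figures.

Eᵢ/kT = 0, 1.7480, 2.0163.
Z = Σ gᵢe^(−Eᵢ/kT) = 4·e^(−0) + 2·e^(−1.7480) + 5·e^(−2.0163) = 4.0000 + 0.34824 + 0.66574 = 5.0140.
F = −kT ln Z = −0.123 × ln(5.0140) = −0.123 × 1.6122 = -0.198 eV.

-0.198 eV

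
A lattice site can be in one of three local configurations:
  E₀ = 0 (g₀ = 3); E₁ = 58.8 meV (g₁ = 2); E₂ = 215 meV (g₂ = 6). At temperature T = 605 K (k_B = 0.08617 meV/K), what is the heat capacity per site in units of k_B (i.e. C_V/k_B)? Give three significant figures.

k_BT = 0.08617 × 605 K = 52.133 meV.
Eᵢ/kT = 0, 1.1279, 4.1241.
Z = Σ gᵢe^(−Eᵢ/kT) = 3·e^(−0) + 2·e^(−1.1279) + 6·e^(−4.1241) = 3.0000 + 0.64742 + 0.097068 = 3.7445.
⟨E⟩ = 15.740 meV, ⟨E²⟩ = 1796.1 meV².
C_V/k_B = (⟨E²⟩ − ⟨E⟩²)/(kT)² = (1796.1 − 247.75)/2717.8 = 0.570.

0.570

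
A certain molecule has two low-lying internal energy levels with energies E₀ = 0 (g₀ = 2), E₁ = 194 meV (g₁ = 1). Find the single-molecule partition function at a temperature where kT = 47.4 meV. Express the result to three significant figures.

Z = 2.02

Eᵢ/kT = 0, 4.0928.
Z = Σ gᵢe^(−Eᵢ/kT) = 2·e^(−0) + 1·e^(−4.0928) = 2.0000 + 0.016692 = 2.0167.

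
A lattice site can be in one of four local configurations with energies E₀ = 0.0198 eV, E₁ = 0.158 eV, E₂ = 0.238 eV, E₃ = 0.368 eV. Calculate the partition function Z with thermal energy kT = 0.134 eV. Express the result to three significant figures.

Eᵢ/kT = 0.14776, 1.1791, 1.7761, 2.7463.
Z = Σ e^(−Eᵢ/kT) = e^(−0.14776) + e^(−1.1791) + e^(−1.7761) + e^(−2.7463) = 0.86264 + 0.30756 + 0.16930 + 0.064165 = 1.4037.

Z = 1.40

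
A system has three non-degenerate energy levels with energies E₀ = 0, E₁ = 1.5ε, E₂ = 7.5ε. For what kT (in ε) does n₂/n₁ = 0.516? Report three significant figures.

9.07 ε

n₂/n₁ = exp[−(E₂−E₁)/kT] = 0.516.
⇒ (E₂−E₁)/kT = ln(1/0.516) = ln(1.9380) = 0.66166.
kT = 6.0ε / 0.66166 = 9.07 ε.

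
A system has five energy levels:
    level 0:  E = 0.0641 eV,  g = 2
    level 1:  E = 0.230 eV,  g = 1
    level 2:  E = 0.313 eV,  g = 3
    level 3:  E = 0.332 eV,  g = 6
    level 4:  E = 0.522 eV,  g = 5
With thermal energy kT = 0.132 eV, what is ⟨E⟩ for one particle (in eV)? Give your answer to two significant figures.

0.18 eV

Eᵢ/kT = 0.4856, 1.742, 2.371, 2.515, 3.955.
Z = Σ gᵢe^(−Eᵢ/kT) = 2·e^(−0.4856) + 1·e^(−1.742) + 3·e^(−2.371) + 6·e^(−2.515) + 5·e^(−3.955) = 1.231 + 0.1752 + 0.2802 + 0.4852 + 0.09579 = 2.267.
⟨E⟩ = Σ Eᵢ gᵢe^(−Eᵢ/kT) / Z = (0.0641·1.231 + 0.230·0.1752 + 0.313·0.2802 + 0.332·0.4852 + 0.522·0.09579) / 2.267 = 0.18 eV.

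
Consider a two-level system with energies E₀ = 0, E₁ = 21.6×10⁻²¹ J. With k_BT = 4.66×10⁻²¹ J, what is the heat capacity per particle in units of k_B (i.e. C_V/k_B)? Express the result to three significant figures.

0.205

Eᵢ/kT = 0, 4.6352.
Z = Σ e^(−Eᵢ/kT) = e^(−0) + e^(−4.6352) = 1.0000 + 0.0097042 = 1.0097.
⟨E⟩ = 0.20760, ⟨E²⟩ = 4.4841.
C_V/k_B = (⟨E²⟩ − ⟨E⟩²)/(kT)² = (4.4841 − 0.043098)/21.716 = 0.205.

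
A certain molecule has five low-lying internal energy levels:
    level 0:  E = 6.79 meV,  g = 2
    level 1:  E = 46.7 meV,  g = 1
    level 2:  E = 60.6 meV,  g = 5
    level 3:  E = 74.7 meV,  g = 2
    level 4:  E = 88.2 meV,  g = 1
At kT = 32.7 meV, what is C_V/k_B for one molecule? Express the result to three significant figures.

0.739

Eᵢ/kT = 0.20765, 1.4281, 1.8532, 2.2844, 2.6972.
Z = Σ gᵢe^(−Eᵢ/kT) = 2·e^(−0.20765) + 1·e^(−1.4281) + 5·e^(−1.8532) + 2·e^(−2.2844) + 1·e^(−2.6972) = 1.6250 + 0.23976 + 0.78367 + 0.20367 + 0.067394 = 2.9195.
⟨E⟩ = 31.128 meV, ⟨E²⟩ = 1759.4 meV².
C_V/k_B = (⟨E²⟩ − ⟨E⟩²)/(kT)² = (1759.4 − 968.95)/1069.3 = 0.739.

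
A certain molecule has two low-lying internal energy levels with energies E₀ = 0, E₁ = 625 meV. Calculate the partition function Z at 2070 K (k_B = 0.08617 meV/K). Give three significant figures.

k_BT = 0.08617 × 2070 K = 178.37 meV.
Eᵢ/kT = 0, 3.5040.
Z = Σ e^(−Eᵢ/kT) = e^(−0) + e^(−3.5040) = 1.0000 + 0.030077 = 1.0301.

Z = 1.03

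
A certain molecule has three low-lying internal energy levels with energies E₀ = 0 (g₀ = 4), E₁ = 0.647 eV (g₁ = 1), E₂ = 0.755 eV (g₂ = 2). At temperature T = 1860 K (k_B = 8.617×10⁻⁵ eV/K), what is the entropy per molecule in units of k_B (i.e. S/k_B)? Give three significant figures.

k_BT = 8.617×10⁻⁵ × 1860 K = 0.16028 eV.
Eᵢ/kT = 0, 4.0367, 4.7105.
Z = Σ gᵢe^(−Eᵢ/kT) = 4·e^(−0) + 1·e^(−4.0367) + 2·e^(−4.7105) = 4.0000 + 0.017656 + 0.018001 = 4.0357.
⟨E⟩ = Σ EᵢPᵢ = 0.0061982 eV.
S/k_B = ln Z + ⟨E⟩/kT = ln(4.0357) + 0.0061982/0.16028 = 1.3952 + 0.038671 = 1.43.

1.43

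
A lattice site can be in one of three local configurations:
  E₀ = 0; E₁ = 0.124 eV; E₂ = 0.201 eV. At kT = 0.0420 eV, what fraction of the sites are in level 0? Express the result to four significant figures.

Eᵢ/kT = 0, 2.95238, 4.78571.
Z = Σ e^(−Eᵢ/kT) = e^(−0) + e^(−2.95238) + e^(−4.78571) = 1.00000 + 0.0522153 + 0.00834819 = 1.06056.
P₀ = e^(−E₀/kT) / Z = 1.00000/1.06056 = 0.9429.

0.9429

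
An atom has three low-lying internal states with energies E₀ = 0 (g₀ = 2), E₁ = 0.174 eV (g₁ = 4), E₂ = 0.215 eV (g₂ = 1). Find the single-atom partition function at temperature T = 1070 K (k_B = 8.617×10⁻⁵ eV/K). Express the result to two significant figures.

Z = 2.7

k_BT = 8.617×10⁻⁵ × 1070 K = 0.09220 eV.
Eᵢ/kT = 0, 1.887, 2.332.
Z = Σ gᵢe^(−Eᵢ/kT) = 2·e^(−0) + 4·e^(−1.887) + 1·e^(−2.332) = 2.000 + 0.6061 + 0.09710 = 2.703.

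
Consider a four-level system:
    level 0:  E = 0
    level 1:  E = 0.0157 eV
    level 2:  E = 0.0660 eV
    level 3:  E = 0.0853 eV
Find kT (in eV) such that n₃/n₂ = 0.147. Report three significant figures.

n₃/n₂ = exp[−(E₃−E₂)/kT] = 0.147.
⇒ (E₃−E₂)/kT = ln(1/0.147) = ln(6.8027) = 1.9173.
kT = 0.0193 eV / 1.9173 = 0.0101 eV.

0.0101 eV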